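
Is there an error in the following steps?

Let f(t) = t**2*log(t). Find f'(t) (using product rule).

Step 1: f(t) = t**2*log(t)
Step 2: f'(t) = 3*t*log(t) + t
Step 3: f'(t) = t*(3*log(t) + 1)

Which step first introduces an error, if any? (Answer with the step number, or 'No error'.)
Step 2

Step 2 is incorrect due to a wrong coefficient.
The step shows: 3*t*log(t) + t
The correct value should be: 2*t*log(t) + t

Explanation: The coefficient 2 was incorrectly written as 3: the term 2*t*log(t) was incorrectly written as 3*t*log(t)
The later steps are derived from this incorrect expression, so the error originates in Step 2.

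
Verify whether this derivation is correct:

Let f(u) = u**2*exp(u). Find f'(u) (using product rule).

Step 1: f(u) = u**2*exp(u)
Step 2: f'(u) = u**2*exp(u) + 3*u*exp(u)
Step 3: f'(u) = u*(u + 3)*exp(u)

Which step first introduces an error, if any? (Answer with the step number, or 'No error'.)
Step 2

Step 2 is incorrect due to a wrong coefficient.
The step shows: u**2*exp(u) + 3*u*exp(u)
The correct value should be: u**2*exp(u) + 2*u*exp(u)

Explanation: The coefficient 2 was incorrectly written as 3: the term 2*u*exp(u) was incorrectly written as 3*u*exp(u)
The later steps are derived from this incorrect expression, so the error originates in Step 2.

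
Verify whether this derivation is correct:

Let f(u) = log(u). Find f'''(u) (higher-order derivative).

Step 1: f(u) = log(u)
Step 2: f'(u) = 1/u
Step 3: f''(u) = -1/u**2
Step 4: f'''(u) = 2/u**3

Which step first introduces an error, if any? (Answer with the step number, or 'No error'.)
No error

All steps in this derivation are correct.
The final answer f'''(u) = 2/u**3 is valid.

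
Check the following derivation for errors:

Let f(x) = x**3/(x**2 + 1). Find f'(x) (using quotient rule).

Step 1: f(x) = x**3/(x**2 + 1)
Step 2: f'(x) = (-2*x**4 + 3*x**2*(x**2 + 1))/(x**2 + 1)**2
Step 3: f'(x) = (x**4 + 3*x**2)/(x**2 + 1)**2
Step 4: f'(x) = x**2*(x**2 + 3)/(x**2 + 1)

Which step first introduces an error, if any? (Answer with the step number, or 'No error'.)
Step 4

Step 4 is incorrect due to a wrong exponent.
The step shows: x**2*(x**2 + 3)/(x**2 + 1)
The correct value should be: x**2*(x**2 + 3)/(x**2 + 1)**2

Explanation: The exponent -2 on x**2 + 1 was incorrectly written as -1: the term x**2*(x**2 + 3)/(x**2 + 1)**2 was incorrectly written as x**2*(x**2 + 3)/(x**2 + 1)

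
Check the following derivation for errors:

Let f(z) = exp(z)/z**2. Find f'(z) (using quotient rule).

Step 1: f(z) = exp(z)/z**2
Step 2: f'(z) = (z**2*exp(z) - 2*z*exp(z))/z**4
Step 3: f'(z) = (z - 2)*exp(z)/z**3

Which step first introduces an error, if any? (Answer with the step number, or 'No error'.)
No error

All steps in this derivation are correct.
The final answer f'(z) = (z - 2)*exp(z)/z**3 is valid.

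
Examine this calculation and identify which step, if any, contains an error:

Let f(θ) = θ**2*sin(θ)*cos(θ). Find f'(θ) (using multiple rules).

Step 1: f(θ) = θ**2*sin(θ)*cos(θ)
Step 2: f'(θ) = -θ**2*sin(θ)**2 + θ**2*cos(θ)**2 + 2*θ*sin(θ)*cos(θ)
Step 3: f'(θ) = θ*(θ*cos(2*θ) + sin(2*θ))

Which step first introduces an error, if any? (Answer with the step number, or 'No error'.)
No error

All steps in this derivation are correct.
The final answer f'(θ) = θ*(θ*cos(2*θ) + sin(2*θ)) is valid.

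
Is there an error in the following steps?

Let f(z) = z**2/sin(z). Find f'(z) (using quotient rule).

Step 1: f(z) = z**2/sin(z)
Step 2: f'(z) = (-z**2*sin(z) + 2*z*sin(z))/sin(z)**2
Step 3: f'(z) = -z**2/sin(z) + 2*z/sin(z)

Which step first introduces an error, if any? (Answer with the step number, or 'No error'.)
Step 2

Step 2 is incorrect due to a wrong trig function.
The step shows: (-z**2*sin(z) + 2*z*sin(z))/sin(z)**2
The correct value should be: (-z**2*cos(z) + 2*z*sin(z))/sin(z)**2

Explanation: cos(z) was incorrectly written as sin(z): the term (-z**2*cos(z) + 2*z*sin(z))/sin(z)**2 was incorrectly written as (-z**2*sin(z) + 2*z*sin(z))/sin(z)**2
The later steps are derived from this incorrect expression, so the error originates in Step 2.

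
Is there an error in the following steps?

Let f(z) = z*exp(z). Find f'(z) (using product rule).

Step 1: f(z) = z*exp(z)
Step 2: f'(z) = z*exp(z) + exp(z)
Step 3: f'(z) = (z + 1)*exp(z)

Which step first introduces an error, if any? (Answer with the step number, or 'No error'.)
No error

All steps in this derivation are correct.
The final answer f'(z) = (z + 1)*exp(z) is valid.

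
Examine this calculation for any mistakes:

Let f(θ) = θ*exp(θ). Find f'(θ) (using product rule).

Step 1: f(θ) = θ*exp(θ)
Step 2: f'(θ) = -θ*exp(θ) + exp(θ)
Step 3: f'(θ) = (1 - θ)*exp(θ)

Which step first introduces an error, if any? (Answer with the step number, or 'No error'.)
Step 2

Step 2 is incorrect due to a sign flip.
The step shows: -θ*exp(θ) + exp(θ)
The correct value should be: θ*exp(θ) + exp(θ)

Explanation: The sign of one term was flipped: the term θ*exp(θ) was incorrectly written as -θ*exp(θ)
The later steps are derived from this incorrect expression, so the error originates in Step 2.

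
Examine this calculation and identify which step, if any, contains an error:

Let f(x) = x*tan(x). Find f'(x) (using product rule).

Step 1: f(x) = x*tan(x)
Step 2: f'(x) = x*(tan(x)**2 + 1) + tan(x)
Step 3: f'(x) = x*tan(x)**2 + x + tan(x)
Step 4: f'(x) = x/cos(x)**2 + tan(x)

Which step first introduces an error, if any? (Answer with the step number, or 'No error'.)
No error

All steps in this derivation are correct.
The final answer f'(x) = x/cos(x)**2 + tan(x) is valid.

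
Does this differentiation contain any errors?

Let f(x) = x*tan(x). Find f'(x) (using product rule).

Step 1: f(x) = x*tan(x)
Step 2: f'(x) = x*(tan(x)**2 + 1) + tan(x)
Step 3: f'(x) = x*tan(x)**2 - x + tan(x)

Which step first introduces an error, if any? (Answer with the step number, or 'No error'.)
Step 3

Step 3 is incorrect due to a sign flip.
The step shows: x*tan(x)**2 - x + tan(x)
The correct value should be: x*tan(x)**2 + x + tan(x)

Explanation: The sign of one term was flipped: the term x was incorrectly written as -x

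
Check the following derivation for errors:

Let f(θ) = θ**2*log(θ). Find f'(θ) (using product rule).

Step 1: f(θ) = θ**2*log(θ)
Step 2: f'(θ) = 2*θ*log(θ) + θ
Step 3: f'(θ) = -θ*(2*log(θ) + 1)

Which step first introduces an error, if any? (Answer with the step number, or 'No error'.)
Step 3

Step 3 is incorrect due to a sign flip.
The step shows: -θ*(2*log(θ) + 1)
The correct value should be: θ*(2*log(θ) + 1)

Explanation: The sign of the whole expression was flipped: the term θ*(2*log(θ) + 1) was incorrectly written as -θ*(2*log(θ) + 1)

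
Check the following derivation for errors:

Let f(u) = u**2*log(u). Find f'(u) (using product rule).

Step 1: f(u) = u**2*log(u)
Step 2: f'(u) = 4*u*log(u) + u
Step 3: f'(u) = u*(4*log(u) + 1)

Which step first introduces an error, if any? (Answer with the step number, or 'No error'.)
Step 2

Step 2 is incorrect due to a wrong coefficient.
The step shows: 4*u*log(u) + u
The correct value should be: 2*u*log(u) + u

Explanation: The coefficient 2 was incorrectly written as 4: the term 2*u*log(u) was incorrectly written as 4*u*log(u)
The later steps are derived from this incorrect expression, so the error originates in Step 2.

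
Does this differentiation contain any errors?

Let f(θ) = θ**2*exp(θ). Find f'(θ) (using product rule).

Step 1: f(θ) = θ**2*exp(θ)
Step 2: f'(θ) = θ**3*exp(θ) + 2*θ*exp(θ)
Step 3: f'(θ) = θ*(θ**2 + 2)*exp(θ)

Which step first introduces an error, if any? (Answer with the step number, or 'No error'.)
Step 2

Step 2 is incorrect due to a wrong exponent.
The step shows: θ**3*exp(θ) + 2*θ*exp(θ)
The correct value should be: θ**2*exp(θ) + 2*θ*exp(θ)

Explanation: The exponent 2 on θ was incorrectly written as 3: the term θ**2*exp(θ) was incorrectly written as θ**3*exp(θ)
The later steps are derived from this incorrect expression, so the error originates in Step 2.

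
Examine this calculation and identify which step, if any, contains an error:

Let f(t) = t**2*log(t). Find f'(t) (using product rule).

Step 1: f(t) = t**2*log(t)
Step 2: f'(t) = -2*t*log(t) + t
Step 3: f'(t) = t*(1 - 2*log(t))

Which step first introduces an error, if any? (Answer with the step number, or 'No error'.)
Step 2

Step 2 is incorrect due to a sign flip.
The step shows: -2*t*log(t) + t
The correct value should be: 2*t*log(t) + t

Explanation: The sign of one term was flipped: the term 2*t*log(t) was incorrectly written as -2*t*log(t)
The later steps are derived from this incorrect expression, so the error originates in Step 2.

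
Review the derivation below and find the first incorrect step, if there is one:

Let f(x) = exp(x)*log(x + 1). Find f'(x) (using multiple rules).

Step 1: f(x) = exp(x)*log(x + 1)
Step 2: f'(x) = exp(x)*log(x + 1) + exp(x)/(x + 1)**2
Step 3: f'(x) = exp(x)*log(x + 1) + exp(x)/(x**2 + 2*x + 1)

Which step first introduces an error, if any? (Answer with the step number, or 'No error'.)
Step 2

Step 2 is incorrect due to a wrong exponent.
The step shows: exp(x)*log(x + 1) + exp(x)/(x + 1)**2
The correct value should be: exp(x)*log(x + 1) + exp(x)/(x + 1)

Explanation: The exponent -1 on x + 1 was incorrectly written as -2: the term exp(x)/(x + 1) was incorrectly written as exp(x)/(x + 1)**2
The later steps are derived from this incorrect expression, so the error originates in Step 2.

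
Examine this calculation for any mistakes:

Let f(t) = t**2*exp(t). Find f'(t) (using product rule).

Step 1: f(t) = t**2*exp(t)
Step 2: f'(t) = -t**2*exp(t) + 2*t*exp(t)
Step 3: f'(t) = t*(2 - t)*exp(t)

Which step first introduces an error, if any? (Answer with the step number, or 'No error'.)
Step 2

Step 2 is incorrect due to a sign flip.
The step shows: -t**2*exp(t) + 2*t*exp(t)
The correct value should be: t**2*exp(t) + 2*t*exp(t)

Explanation: The sign of one term was flipped: the term t**2*exp(t) was incorrectly written as -t**2*exp(t)
The later steps are derived from this incorrect expression, so the error originates in Step 2.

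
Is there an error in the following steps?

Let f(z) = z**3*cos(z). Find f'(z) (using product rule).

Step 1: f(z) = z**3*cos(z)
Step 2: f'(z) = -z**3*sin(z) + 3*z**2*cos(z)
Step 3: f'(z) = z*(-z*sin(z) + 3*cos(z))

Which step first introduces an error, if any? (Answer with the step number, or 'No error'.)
Step 3

Step 3 is incorrect due to a wrong exponent.
The step shows: z*(-z*sin(z) + 3*cos(z))
The correct value should be: z**2*(-z*sin(z) + 3*cos(z))

Explanation: The exponent 2 on z was incorrectly written as 1: the term z**2*(-z*sin(z) + 3*cos(z)) was incorrectly written as z*(-z*sin(z) + 3*cos(z))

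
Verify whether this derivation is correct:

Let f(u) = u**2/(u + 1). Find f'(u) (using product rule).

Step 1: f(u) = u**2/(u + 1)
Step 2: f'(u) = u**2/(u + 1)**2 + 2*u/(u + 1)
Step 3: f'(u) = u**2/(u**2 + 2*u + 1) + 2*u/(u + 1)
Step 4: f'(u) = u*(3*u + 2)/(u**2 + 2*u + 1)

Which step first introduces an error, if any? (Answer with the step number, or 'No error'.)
Step 2

Step 2 is incorrect due to a sign flip.
The step shows: u**2/(u + 1)**2 + 2*u/(u + 1)
The correct value should be: -u**2/(u + 1)**2 + 2*u/(u + 1)

Explanation: The sign of one term was flipped: the term -u**2/(u + 1)**2 was incorrectly written as u**2/(u + 1)**2
The later steps are derived from this incorrect expression, so the error originates in Step 2.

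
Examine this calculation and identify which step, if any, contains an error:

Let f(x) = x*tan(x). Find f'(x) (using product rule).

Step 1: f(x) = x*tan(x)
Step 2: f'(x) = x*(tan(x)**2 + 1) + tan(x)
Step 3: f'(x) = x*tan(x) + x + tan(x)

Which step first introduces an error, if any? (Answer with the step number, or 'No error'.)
Step 3

Step 3 is incorrect due to a wrong exponent.
The step shows: x*tan(x) + x + tan(x)
The correct value should be: x*tan(x)**2 + x + tan(x)

Explanation: The exponent 2 on tan(x) was incorrectly written as 1: the term x*tan(x)**2 was incorrectly written as x*tan(x)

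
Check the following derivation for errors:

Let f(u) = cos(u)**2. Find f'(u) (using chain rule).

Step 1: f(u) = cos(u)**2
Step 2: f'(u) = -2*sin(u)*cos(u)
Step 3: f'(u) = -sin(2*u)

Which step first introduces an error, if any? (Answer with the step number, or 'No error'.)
No error

All steps in this derivation are correct.
The final answer f'(u) = -sin(2*u) is valid.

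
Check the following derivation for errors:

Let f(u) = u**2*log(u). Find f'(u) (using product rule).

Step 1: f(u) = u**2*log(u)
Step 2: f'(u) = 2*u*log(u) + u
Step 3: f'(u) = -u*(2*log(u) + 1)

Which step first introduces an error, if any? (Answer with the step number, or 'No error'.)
Step 3

Step 3 is incorrect due to a sign flip.
The step shows: -u*(2*log(u) + 1)
The correct value should be: u*(2*log(u) + 1)

Explanation: The sign of the whole expression was flipped: the term u*(2*log(u) + 1) was incorrectly written as -u*(2*log(u) + 1)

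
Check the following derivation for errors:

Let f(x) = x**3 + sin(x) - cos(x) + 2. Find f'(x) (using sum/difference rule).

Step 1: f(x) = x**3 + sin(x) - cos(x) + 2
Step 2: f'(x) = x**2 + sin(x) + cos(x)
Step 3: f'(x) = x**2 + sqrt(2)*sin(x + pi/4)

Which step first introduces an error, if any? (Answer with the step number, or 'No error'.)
Step 2

Step 2 is incorrect due to a wrong coefficient.
The step shows: x**2 + sin(x) + cos(x)
The correct value should be: 3*x**2 + sin(x) + cos(x)

Explanation: The coefficient 3 was incorrectly written as 1: the term 3*x**2 was incorrectly written as x**2
The later steps are derived from this incorrect expression, so the error originates in Step 2.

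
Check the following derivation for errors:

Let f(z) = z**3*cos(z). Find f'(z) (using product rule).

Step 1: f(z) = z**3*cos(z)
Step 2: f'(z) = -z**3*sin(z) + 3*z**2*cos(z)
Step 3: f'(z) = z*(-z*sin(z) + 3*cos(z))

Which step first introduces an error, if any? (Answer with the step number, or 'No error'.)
Step 3

Step 3 is incorrect due to a wrong exponent.
The step shows: z*(-z*sin(z) + 3*cos(z))
The correct value should be: z**2*(-z*sin(z) + 3*cos(z))

Explanation: The exponent 2 on z was incorrectly written as 1: the term z**2*(-z*sin(z) + 3*cos(z)) was incorrectly written as z*(-z*sin(z) + 3*cos(z))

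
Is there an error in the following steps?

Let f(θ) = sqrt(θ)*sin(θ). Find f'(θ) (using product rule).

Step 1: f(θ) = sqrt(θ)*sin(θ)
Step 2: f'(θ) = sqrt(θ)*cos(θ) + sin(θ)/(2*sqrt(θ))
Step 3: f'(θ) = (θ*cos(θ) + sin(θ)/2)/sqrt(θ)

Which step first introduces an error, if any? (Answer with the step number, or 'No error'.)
No error

All steps in this derivation are correct.
The final answer f'(θ) = (θ*cos(θ) + sin(θ)/2)/sqrt(θ) is valid.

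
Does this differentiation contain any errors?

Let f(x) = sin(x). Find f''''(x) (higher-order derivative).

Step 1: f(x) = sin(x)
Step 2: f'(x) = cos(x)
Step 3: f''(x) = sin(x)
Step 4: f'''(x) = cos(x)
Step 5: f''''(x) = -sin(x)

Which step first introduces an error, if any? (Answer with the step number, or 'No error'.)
Step 3

Step 3 is incorrect due to a sign flip.
The step shows: sin(x)
The correct value should be: -sin(x)

Explanation: The sign of the whole expression was flipped: the term -sin(x) was incorrectly written as sin(x)
The later steps are derived from this incorrect expression, so the error originates in Step 3.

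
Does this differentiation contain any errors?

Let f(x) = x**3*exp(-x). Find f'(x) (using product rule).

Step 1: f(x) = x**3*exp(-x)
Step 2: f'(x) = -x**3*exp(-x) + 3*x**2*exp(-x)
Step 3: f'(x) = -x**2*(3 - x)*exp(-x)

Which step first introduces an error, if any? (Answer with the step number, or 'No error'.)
Step 3

Step 3 is incorrect due to a sign flip.
The step shows: -x**2*(3 - x)*exp(-x)
The correct value should be: x**2*(3 - x)*exp(-x)

Explanation: The sign of the whole expression was flipped: the term x**2*(3 - x)*exp(-x) was incorrectly written as -x**2*(3 - x)*exp(-x)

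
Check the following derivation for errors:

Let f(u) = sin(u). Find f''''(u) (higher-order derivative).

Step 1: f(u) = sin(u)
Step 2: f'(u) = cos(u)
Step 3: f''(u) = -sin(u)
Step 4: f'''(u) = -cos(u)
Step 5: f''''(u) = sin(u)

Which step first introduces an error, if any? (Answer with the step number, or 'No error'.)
No error

All steps in this derivation are correct.
The final answer f''''(u) = sin(u) is valid.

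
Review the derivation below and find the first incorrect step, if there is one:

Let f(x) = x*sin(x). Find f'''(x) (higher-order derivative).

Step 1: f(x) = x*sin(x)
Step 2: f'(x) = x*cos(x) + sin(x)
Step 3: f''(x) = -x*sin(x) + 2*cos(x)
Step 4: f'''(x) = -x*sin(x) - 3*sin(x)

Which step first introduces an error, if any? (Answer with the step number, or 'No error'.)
Step 4

Step 4 is incorrect due to a wrong trig function.
The step shows: -x*sin(x) - 3*sin(x)
The correct value should be: -x*cos(x) - 3*sin(x)

Explanation: cos(x) was incorrectly written as sin(x): the term -x*cos(x) was incorrectly written as -x*sin(x)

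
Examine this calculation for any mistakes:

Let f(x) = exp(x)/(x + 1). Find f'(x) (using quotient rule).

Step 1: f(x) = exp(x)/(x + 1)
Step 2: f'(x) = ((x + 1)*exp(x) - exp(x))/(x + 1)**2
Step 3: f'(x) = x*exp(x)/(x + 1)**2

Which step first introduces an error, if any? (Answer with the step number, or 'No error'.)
No error

All steps in this derivation are correct.
The final answer f'(x) = x*exp(x)/(x + 1)**2 is valid.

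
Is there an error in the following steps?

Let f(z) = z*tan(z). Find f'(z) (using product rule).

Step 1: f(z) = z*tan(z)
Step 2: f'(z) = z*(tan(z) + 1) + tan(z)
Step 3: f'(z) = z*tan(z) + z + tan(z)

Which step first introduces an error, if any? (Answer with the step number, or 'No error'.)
Step 2

Step 2 is incorrect due to a wrong exponent.
The step shows: z*(tan(z) + 1) + tan(z)
The correct value should be: z*(tan(z)**2 + 1) + tan(z)

Explanation: The exponent 2 on tan(z) was incorrectly written as 1: the term z*(tan(z)**2 + 1) was incorrectly written as z*(tan(z) + 1)
The later steps are derived from this incorrect expression, so the error originates in Step 2.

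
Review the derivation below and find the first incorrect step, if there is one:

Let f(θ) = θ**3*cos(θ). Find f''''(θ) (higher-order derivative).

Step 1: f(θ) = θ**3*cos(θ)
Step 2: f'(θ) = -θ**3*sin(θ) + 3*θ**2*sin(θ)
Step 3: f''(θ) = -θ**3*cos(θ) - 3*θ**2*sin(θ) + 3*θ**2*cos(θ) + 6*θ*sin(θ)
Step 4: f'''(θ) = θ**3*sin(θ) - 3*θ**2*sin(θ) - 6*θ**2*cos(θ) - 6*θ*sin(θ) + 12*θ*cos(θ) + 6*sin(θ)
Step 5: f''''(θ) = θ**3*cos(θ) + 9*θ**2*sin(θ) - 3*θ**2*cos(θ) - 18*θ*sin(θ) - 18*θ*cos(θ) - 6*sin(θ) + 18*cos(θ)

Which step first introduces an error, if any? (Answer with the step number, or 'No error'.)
Step 2

Step 2 is incorrect due to a wrong trig function.
The step shows: -θ**3*sin(θ) + 3*θ**2*sin(θ)
The correct value should be: -θ**3*sin(θ) + 3*θ**2*cos(θ)

Explanation: cos(θ) was incorrectly written as sin(θ): the term 3*θ**2*cos(θ) was incorrectly written as 3*θ**2*sin(θ)
The later steps are derived from this incorrect expression, so the error originates in Step 2.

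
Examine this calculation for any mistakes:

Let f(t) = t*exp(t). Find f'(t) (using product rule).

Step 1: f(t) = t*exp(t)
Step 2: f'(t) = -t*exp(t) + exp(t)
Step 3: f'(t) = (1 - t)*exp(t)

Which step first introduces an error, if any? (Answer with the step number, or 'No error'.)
Step 2

Step 2 is incorrect due to a sign flip.
The step shows: -t*exp(t) + exp(t)
The correct value should be: t*exp(t) + exp(t)

Explanation: The sign of one term was flipped: the term t*exp(t) was incorrectly written as -t*exp(t)
The later steps are derived from this incorrect expression, so the error originates in Step 2.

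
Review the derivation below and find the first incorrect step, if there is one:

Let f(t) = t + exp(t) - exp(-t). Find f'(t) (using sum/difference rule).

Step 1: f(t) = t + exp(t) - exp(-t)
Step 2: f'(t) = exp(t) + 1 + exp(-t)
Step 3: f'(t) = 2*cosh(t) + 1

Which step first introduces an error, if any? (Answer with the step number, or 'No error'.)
No error

All steps in this derivation are correct.
The final answer f'(t) = 2*cosh(t) + 1 is valid.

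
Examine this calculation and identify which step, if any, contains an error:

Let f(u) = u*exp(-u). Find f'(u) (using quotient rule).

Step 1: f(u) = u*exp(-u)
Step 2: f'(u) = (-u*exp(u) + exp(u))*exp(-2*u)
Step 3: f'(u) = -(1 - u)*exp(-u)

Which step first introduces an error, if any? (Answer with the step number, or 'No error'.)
Step 3

Step 3 is incorrect due to a sign flip.
The step shows: -(1 - u)*exp(-u)
The correct value should be: (1 - u)*exp(-u)

Explanation: The sign of the whole expression was flipped: the term (1 - u)*exp(-u) was incorrectly written as -(1 - u)*exp(-u)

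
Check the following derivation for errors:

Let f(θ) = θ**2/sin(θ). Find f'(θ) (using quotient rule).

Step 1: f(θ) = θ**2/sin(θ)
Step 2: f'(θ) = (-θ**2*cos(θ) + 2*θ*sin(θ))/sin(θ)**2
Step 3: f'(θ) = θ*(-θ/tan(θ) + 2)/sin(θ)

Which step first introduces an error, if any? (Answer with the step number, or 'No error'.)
No error

All steps in this derivation are correct.
The final answer f'(θ) = θ*(-θ/tan(θ) + 2)/sin(θ) is valid.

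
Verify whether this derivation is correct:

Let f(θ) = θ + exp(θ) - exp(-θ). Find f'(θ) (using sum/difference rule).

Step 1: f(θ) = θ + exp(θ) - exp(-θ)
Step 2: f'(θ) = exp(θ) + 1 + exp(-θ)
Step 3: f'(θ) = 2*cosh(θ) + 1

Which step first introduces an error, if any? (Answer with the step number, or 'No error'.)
No error

All steps in this derivation are correct.
The final answer f'(θ) = 2*cosh(θ) + 1 is valid.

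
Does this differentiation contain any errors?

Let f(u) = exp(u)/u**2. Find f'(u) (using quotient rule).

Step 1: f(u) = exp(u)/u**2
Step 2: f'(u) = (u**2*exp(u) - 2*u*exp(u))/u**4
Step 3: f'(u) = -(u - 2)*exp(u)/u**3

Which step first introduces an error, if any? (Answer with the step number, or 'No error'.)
Step 3

Step 3 is incorrect due to a sign flip.
The step shows: -(u - 2)*exp(u)/u**3
The correct value should be: (u - 2)*exp(u)/u**3

Explanation: The sign of the whole expression was flipped: the term (u - 2)*exp(u)/u**3 was incorrectly written as -(u - 2)*exp(u)/u**3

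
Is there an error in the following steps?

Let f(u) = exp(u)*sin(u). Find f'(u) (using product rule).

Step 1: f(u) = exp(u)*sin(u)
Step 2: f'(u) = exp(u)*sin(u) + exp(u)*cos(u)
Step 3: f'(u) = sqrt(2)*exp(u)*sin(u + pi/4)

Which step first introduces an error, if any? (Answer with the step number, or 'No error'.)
No error

All steps in this derivation are correct.
The final answer f'(u) = sqrt(2)*exp(u)*sin(u + pi/4) is valid.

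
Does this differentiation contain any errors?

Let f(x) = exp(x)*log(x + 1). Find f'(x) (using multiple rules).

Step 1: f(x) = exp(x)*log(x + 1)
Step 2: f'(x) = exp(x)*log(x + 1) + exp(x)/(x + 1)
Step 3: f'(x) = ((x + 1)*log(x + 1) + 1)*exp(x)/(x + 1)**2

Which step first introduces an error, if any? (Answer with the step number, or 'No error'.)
Step 3

Step 3 is incorrect due to a wrong exponent.
The step shows: ((x + 1)*log(x + 1) + 1)*exp(x)/(x + 1)**2
The correct value should be: ((x + 1)*log(x + 1) + 1)*exp(x)/(x + 1)

Explanation: The exponent -1 on x + 1 was incorrectly written as -2: the term ((x + 1)*log(x + 1) + 1)*exp(x)/(x + 1) was incorrectly written as ((x + 1)*log(x + 1) + 1)*exp(x)/(x + 1)**2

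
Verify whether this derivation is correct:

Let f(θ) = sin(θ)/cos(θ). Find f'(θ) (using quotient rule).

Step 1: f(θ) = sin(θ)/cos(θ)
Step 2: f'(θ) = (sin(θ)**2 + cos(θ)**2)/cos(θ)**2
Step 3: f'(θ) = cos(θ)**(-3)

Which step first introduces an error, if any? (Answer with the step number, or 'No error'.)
Step 3

Step 3 is incorrect due to a wrong exponent.
The step shows: cos(θ)**(-3)
The correct value should be: cos(θ)**(-2)

Explanation: The exponent -2 on cos(θ) was incorrectly written as -3: the term cos(θ)**(-2) was incorrectly written as cos(θ)**(-3)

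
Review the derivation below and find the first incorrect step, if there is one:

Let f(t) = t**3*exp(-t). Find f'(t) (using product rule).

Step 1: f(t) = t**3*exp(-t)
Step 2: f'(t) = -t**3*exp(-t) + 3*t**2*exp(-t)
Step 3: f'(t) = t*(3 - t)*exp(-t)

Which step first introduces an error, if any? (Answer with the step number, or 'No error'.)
Step 3

Step 3 is incorrect due to a wrong exponent.
The step shows: t*(3 - t)*exp(-t)
The correct value should be: t**2*(3 - t)*exp(-t)

Explanation: The exponent 2 on t was incorrectly written as 1: the term t**2*(3 - t)*exp(-t) was incorrectly written as t*(3 - t)*exp(-t)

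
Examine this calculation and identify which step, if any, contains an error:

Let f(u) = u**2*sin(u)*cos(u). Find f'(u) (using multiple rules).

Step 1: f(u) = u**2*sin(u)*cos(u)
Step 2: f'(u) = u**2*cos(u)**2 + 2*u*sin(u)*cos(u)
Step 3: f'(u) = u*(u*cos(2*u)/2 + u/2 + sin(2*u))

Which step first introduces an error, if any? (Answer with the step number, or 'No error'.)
Step 2

Step 2 is incorrect due to a dropped term.
The step shows: u**2*cos(u)**2 + 2*u*sin(u)*cos(u)
The correct value should be: -u**2*sin(u)**2 + u**2*cos(u)**2 + 2*u*sin(u)*cos(u)

Explanation: A term was dropped: the term -u**2*sin(u)**2 was incorrectly omitted
The later steps are derived from this incorrect expression, so the error originates in Step 2.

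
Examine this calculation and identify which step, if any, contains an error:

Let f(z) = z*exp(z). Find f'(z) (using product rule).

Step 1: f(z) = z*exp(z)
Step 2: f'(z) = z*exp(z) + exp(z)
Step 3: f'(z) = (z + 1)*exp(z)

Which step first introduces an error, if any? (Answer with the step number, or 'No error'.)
No error

All steps in this derivation are correct.
The final answer f'(z) = (z + 1)*exp(z) is valid.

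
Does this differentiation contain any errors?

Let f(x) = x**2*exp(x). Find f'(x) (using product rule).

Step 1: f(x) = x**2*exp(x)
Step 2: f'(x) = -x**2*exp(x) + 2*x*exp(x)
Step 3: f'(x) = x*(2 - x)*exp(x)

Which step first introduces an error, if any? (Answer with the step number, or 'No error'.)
Step 2

Step 2 is incorrect due to a sign flip.
The step shows: -x**2*exp(x) + 2*x*exp(x)
The correct value should be: x**2*exp(x) + 2*x*exp(x)

Explanation: The sign of one term was flipped: the term x**2*exp(x) was incorrectly written as -x**2*exp(x)
The later steps are derived from this incorrect expression, so the error originates in Step 2.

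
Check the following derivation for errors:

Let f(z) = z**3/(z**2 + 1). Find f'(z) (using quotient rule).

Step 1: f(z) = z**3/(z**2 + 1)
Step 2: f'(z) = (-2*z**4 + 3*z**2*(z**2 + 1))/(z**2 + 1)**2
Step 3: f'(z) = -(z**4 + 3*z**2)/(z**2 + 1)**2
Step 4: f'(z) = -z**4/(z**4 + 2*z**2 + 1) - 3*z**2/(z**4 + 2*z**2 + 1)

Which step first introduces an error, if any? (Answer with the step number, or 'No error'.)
Step 3

Step 3 is incorrect due to a sign flip.
The step shows: -(z**4 + 3*z**2)/(z**2 + 1)**2
The correct value should be: (z**4 + 3*z**2)/(z**2 + 1)**2

Explanation: The sign of the whole expression was flipped: the term (z**4 + 3*z**2)/(z**2 + 1)**2 was incorrectly written as -(z**4 + 3*z**2)/(z**2 + 1)**2
The later steps are derived from this incorrect expression, so the error originates in Step 3.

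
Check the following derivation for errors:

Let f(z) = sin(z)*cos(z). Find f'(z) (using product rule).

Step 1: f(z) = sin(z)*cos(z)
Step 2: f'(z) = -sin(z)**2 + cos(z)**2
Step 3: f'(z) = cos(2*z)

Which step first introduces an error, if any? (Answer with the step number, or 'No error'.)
No error

All steps in this derivation are correct.
The final answer f'(z) = cos(2*z) is valid.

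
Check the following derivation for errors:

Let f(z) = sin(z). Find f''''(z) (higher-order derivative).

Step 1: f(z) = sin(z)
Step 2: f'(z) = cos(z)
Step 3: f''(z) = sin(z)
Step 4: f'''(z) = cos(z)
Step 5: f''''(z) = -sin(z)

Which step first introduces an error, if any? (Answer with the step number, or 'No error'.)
Step 3

Step 3 is incorrect due to a sign flip.
The step shows: sin(z)
The correct value should be: -sin(z)

Explanation: The sign of the whole expression was flipped: the term -sin(z) was incorrectly written as sin(z)
The later steps are derived from this incorrect expression, so the error originates in Step 3.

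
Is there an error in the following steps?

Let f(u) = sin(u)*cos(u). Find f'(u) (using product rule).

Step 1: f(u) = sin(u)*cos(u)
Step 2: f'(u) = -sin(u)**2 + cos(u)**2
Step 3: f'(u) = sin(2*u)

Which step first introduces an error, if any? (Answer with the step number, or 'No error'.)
Step 3

Step 3 is incorrect due to a wrong trig function.
The step shows: sin(2*u)
The correct value should be: cos(2*u)

Explanation: cos(2*u) was incorrectly written as sin(2*u): the term cos(2*u) was incorrectly written as sin(2*u)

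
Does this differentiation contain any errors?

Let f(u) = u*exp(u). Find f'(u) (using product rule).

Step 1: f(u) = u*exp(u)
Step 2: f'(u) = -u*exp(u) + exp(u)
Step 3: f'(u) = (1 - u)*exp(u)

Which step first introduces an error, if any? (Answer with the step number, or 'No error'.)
Step 2

Step 2 is incorrect due to a sign flip.
The step shows: -u*exp(u) + exp(u)
The correct value should be: u*exp(u) + exp(u)

Explanation: The sign of one term was flipped: the term u*exp(u) was incorrectly written as -u*exp(u)
The later steps are derived from this incorrect expression, so the error originates in Step 2.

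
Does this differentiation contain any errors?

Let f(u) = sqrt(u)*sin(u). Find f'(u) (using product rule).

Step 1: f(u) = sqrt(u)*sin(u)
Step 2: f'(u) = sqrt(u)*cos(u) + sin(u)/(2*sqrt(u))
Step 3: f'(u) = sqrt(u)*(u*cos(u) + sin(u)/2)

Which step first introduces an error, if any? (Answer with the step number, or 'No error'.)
Step 3

Step 3 is incorrect due to a wrong exponent.
The step shows: sqrt(u)*(u*cos(u) + sin(u)/2)
The correct value should be: (u*cos(u) + sin(u)/2)/sqrt(u)

Explanation: The exponent -1/2 on u was incorrectly written as 1/2: the term (u*cos(u) + sin(u)/2)/sqrt(u) was incorrectly written as sqrt(u)*(u*cos(u) + sin(u)/2)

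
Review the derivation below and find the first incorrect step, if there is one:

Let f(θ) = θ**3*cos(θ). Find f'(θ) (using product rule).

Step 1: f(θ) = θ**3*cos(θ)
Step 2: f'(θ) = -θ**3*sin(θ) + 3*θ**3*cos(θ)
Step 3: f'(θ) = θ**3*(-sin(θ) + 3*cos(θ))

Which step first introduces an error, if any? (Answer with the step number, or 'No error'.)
Step 2

Step 2 is incorrect due to a wrong exponent.
The step shows: -θ**3*sin(θ) + 3*θ**3*cos(θ)
The correct value should be: -θ**3*sin(θ) + 3*θ**2*cos(θ)

Explanation: The exponent 2 on θ was incorrectly written as 3: the term 3*θ**2*cos(θ) was incorrectly written as 3*θ**3*cos(θ)
The later steps are derived from this incorrect expression, so the error originates in Step 2.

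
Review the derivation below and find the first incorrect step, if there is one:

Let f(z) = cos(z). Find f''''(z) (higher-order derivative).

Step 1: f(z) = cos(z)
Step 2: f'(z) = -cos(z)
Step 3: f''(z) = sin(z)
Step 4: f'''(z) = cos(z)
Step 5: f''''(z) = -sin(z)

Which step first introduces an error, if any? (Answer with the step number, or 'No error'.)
Step 2

Step 2 is incorrect due to a wrong trig function.
The step shows: -cos(z)
The correct value should be: -sin(z)

Explanation: sin(z) was incorrectly written as cos(z): the term -sin(z) was incorrectly written as -cos(z)
The later steps are derived from this incorrect expression, so the error originates in Step 2.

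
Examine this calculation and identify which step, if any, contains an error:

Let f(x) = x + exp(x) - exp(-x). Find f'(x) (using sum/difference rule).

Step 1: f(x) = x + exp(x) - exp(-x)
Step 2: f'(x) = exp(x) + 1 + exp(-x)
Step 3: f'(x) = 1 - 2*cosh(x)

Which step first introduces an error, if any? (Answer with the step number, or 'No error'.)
Step 3

Step 3 is incorrect due to a sign flip.
The step shows: 1 - 2*cosh(x)
The correct value should be: 2*cosh(x) + 1

Explanation: The sign of one term was flipped: the term 2*cosh(x) was incorrectly written as -2*cosh(x)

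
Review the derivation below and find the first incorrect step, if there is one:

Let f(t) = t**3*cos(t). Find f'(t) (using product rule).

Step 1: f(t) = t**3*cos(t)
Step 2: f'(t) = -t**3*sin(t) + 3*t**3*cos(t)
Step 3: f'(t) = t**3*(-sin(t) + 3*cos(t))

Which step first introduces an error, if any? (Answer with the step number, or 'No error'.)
Step 2

Step 2 is incorrect due to a wrong exponent.
The step shows: -t**3*sin(t) + 3*t**3*cos(t)
The correct value should be: -t**3*sin(t) + 3*t**2*cos(t)

Explanation: The exponent 2 on t was incorrectly written as 3: the term 3*t**2*cos(t) was incorrectly written as 3*t**3*cos(t)
The later steps are derived from this incorrect expression, so the error originates in Step 2.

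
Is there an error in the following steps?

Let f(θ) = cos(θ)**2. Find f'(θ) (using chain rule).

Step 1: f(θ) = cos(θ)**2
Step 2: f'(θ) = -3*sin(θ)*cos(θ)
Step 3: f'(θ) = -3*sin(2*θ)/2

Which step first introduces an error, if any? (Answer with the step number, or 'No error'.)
Step 2

Step 2 is incorrect due to a wrong coefficient.
The step shows: -3*sin(θ)*cos(θ)
The correct value should be: -2*sin(θ)*cos(θ)

Explanation: The coefficient -2 was incorrectly written as -3: the term -2*sin(θ)*cos(θ) was incorrectly written as -3*sin(θ)*cos(θ)
The later steps are derived from this incorrect expression, so the error originates in Step 2.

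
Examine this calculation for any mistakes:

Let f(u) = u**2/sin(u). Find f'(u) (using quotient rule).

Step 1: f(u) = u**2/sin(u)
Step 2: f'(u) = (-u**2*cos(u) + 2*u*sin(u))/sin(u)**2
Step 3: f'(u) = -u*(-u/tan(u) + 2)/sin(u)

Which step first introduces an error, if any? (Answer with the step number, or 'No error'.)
Step 3

Step 3 is incorrect due to a sign flip.
The step shows: -u*(-u/tan(u) + 2)/sin(u)
The correct value should be: u*(-u/tan(u) + 2)/sin(u)

Explanation: The sign of the whole expression was flipped: the term u*(-u/tan(u) + 2)/sin(u) was incorrectly written as -u*(-u/tan(u) + 2)/sin(u)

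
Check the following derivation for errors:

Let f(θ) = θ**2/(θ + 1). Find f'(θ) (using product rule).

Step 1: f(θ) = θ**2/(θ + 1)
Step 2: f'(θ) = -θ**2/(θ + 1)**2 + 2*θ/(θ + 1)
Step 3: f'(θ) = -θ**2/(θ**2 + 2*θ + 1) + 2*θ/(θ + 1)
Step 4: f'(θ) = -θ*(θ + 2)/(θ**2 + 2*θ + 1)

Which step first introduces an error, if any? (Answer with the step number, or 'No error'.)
Step 4

Step 4 is incorrect due to a sign flip.
The step shows: -θ*(θ + 2)/(θ**2 + 2*θ + 1)
The correct value should be: θ*(θ + 2)/(θ**2 + 2*θ + 1)

Explanation: The sign of the whole expression was flipped: the term θ*(θ + 2)/(θ**2 + 2*θ + 1) was incorrectly written as -θ*(θ + 2)/(θ**2 + 2*θ + 1)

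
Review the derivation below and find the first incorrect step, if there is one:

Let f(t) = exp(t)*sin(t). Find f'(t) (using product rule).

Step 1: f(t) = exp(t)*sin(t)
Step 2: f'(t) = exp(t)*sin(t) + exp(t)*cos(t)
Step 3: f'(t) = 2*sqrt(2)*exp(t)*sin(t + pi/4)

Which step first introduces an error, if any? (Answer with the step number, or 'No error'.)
Step 3

Step 3 is incorrect due to a wrong exponent.
The step shows: 2*sqrt(2)*exp(t)*sin(t + pi/4)
The correct value should be: sqrt(2)*exp(t)*sin(t + pi/4)

Explanation: The exponent 1/2 on 2 was incorrectly written as 3/2: the term sqrt(2)*exp(t)*sin(t + pi/4) was incorrectly written as 2*sqrt(2)*exp(t)*sin(t + pi/4)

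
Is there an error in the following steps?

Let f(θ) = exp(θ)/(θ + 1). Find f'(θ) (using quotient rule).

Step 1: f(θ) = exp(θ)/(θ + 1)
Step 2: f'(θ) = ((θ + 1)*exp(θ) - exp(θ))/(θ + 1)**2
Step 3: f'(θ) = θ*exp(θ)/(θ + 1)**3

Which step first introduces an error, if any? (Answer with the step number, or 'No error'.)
Step 3

Step 3 is incorrect due to a wrong exponent.
The step shows: θ*exp(θ)/(θ + 1)**3
The correct value should be: θ*exp(θ)/(θ + 1)**2

Explanation: The exponent -2 on θ + 1 was incorrectly written as -3: the term θ*exp(θ)/(θ + 1)**2 was incorrectly written as θ*exp(θ)/(θ + 1)**3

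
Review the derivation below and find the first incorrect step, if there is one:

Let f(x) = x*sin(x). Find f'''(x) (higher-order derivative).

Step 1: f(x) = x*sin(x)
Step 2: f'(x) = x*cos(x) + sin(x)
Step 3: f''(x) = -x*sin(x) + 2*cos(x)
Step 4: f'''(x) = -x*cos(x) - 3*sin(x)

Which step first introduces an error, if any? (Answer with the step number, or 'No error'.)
No error

All steps in this derivation are correct.
The final answer f'''(x) = -x*cos(x) - 3*sin(x) is valid.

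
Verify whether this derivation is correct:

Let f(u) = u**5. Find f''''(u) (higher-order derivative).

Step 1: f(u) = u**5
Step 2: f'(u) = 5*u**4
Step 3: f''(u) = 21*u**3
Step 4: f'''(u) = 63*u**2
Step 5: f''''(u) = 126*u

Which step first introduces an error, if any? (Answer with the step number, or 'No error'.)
Step 3

Step 3 is incorrect due to a wrong coefficient.
The step shows: 21*u**3
The correct value should be: 20*u**3

Explanation: The coefficient 20 was incorrectly written as 21: the term 20*u**3 was incorrectly written as 21*u**3
The later steps are derived from this incorrect expression, so the error originates in Step 3.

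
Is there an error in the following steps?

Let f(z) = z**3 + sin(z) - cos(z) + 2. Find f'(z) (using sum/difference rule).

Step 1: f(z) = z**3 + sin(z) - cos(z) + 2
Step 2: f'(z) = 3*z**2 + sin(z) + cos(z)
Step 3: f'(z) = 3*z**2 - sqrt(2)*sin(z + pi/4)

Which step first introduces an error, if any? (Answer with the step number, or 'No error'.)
Step 3

Step 3 is incorrect due to a sign flip.
The step shows: 3*z**2 - sqrt(2)*sin(z + pi/4)
The correct value should be: 3*z**2 + sqrt(2)*sin(z + pi/4)

Explanation: The sign of one term was flipped: the term sqrt(2)*sin(z + pi/4) was incorrectly written as -sqrt(2)*sin(z + pi/4)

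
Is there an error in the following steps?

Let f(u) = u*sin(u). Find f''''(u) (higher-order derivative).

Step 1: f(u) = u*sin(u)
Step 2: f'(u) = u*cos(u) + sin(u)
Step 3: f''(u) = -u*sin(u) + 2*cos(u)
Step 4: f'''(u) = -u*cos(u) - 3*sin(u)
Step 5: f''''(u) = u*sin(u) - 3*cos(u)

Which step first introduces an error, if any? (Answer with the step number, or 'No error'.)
Step 5

Step 5 is incorrect due to a wrong coefficient.
The step shows: u*sin(u) - 3*cos(u)
The correct value should be: u*sin(u) - 4*cos(u)

Explanation: The coefficient -4 was incorrectly written as -3: the term -4*cos(u) was incorrectly written as -3*cos(u)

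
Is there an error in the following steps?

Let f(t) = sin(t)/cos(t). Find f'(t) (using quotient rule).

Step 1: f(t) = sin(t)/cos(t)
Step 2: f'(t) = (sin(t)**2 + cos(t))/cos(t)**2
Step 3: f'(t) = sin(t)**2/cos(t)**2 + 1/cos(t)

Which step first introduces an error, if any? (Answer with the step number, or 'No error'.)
Step 2

Step 2 is incorrect due to a wrong exponent.
The step shows: (sin(t)**2 + cos(t))/cos(t)**2
The correct value should be: (sin(t)**2 + cos(t)**2)/cos(t)**2

Explanation: The exponent 2 on cos(t) was incorrectly written as 1: the term (sin(t)**2 + cos(t)**2)/cos(t)**2 was incorrectly written as (sin(t)**2 + cos(t))/cos(t)**2
The later steps are derived from this incorrect expression, so the error originates in Step 2.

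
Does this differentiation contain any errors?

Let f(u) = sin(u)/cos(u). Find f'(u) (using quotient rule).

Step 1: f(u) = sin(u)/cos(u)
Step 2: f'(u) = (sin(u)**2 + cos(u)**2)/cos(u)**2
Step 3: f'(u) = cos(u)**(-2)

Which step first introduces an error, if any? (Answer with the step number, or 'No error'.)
No error

All steps in this derivation are correct.
The final answer f'(u) = cos(u)**(-2) is valid.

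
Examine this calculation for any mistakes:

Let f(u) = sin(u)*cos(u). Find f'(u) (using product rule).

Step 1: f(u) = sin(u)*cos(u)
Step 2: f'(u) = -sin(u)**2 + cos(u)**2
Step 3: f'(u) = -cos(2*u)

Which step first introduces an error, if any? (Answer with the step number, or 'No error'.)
Step 3

Step 3 is incorrect due to a sign flip.
The step shows: -cos(2*u)
The correct value should be: cos(2*u)

Explanation: The sign of the whole expression was flipped: the term cos(2*u) was incorrectly written as -cos(2*u)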